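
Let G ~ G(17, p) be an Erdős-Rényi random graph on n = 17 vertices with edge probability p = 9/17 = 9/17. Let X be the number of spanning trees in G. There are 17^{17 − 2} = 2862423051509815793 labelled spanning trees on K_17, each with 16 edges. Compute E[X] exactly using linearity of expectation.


K_17 has 17^{17 − 2} = 2862423051509815793 labelled spanning trees.
For each such spanning tree H, let X_H = 1 if all 16 edges of H are present in G. Then P[X_H = 1] = p^{16} = (9/17)^{16} = 1853020188851841/48661191875666868481.
By linearity: E[X] = Σ_H E[X_H] = 2862423051509815793 · p^{16} = 2862423051509815793 · 1853020188851841/48661191875666868481 = 1853020188851841/17.
Numerically: E[X] ≈ 1.09e+14.

E[X] = 2862423051509815793 · (9/17)^{16} = 1853020188851841/17 ≈ 1.09e+14.


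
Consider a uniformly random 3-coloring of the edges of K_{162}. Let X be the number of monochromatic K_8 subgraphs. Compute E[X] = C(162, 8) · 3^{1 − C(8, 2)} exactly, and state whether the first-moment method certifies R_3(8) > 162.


E[X] = C(162, 8) · 3^{1 − 28} = 9870758125020 · 3^{−27} = 9870758125020/7625597484987.
As a reduced fraction: E[X] = 121861211420/94143178827 ≈ 1.294.
Is E[X] < 1? NO.
Since E[X] ≥ 1, the first-moment bound is inconclusive at n = 162; it does NOT by itself certify R_3(8) > 162.

E[X] = 121861211420/94143178827 ≈ 1.294; E[X] ≥ 1; first-moment method inconclusive here.


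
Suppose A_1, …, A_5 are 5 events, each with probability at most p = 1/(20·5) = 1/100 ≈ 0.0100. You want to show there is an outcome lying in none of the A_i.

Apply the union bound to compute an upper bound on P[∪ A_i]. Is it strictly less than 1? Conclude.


Union bound: P[∪_{i=1}^{5} A_i] ≤ Σ_i P[A_i] ≤ 5·p = 5·(1/100) = 1/20.
Numerically: 1/20 ≈ 0.0500.
Is 1/20 < 1? YES.
Since P[∪ A_i] ≤ 1/20 < 1, the complement has P[∩ A_i^c] ≥ 1 − 1/20 = 19/20 > 0, so some outcome avoids every A_i.

5·p = 1/20 ≈ 0.0500; existence CERTIFIED by the union bound.


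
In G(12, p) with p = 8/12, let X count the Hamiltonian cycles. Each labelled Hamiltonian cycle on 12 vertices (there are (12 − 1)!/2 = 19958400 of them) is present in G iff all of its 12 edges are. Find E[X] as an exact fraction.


K_12 has (12 − 1)!/2 = 19958400 labelled Hamiltonian cycles.
For each such Hamiltonian cycle H, let X_H = 1 if all 12 edges of H are present in G. Then P[X_H = 1] = p^{12} = (2/3)^{12} = 4096/531441.
By linearity: E[X] = Σ_H E[X_H] = 19958400 · p^{12} = 19958400 · 4096/531441 = 1009254400/6561.
Numerically: E[X] ≈ 1.538e+05.

E[X] = 19958400 · (2/3)^{12} = 1009254400/6561 ≈ 1.538e+05.


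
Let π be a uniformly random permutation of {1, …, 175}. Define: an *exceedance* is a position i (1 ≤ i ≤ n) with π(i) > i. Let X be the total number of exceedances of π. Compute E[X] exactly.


Write X = Σ_{i=1}^{175} X_i, where X_i = 1_{π(i) > i}.
For each fixed i, π(i) is uniform over {1, …, 175} (marginal of a uniform permutation), so P[π(i) > i] = (n − i)/n. Summing: Σ_{i=1}^{175} (n − i)/n = (0 + 1 + … + 174)/175 = 175(175 − 1)/(2·175) = (175 − 1)/2.
Hence E[X] = Σ_{i=1}^{175} (175 − i)/175 = 87 ≈ 87.000000.

E[X] = 87 = 87.000000.


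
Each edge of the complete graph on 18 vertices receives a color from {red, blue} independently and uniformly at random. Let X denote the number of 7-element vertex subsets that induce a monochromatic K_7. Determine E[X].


Let X = Σ_S X_S over the C(18, 7) = 31824 subsets S of size 7, where X_S = 1 if the K_7 on S is monochromatic.
For a fixed S, the K_7 on S has C(7, 2) = 21 edges. P[all 21 edges red] = (1/2)^21, and likewise for blue, so P[monochromatic] = 2·(1/2)^21 = 2^{1 − 21} = 1/1048576.
By linearity: E[X] = C(18, 7) · 2^{1 − 21} = 31824 · 1/1048576 = 1989/65536.
Numerically: E[X] ≈ 0.030350.

E[X] = C(18,7)·2^(1−C(7,2)) = 1989/65536 ≈ 0.030350.


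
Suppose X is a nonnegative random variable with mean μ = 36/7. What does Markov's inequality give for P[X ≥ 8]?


μ = E[X] = 36/7, a = 8.
Markov: P[X ≥ 8] ≤ μ/a = (36/7)/8 = 9/14.
Numerically: ≈ 0.64286.
(Since a = 8 > μ = 5.14286, the bound 9/14 is < 1 and informative.)

P[X ≥ 8] ≤ 9/14 ≈ 0.64286.


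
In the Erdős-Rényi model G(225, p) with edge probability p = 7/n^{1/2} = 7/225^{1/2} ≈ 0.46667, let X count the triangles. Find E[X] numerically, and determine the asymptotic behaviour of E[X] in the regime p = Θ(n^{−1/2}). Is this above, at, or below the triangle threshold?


Number of potential triangles: C(225, 3) = 1873200.
Each occurs with probability p³ ≈ (0.46667)³ ≈ 1.0162963e-01.
By linearity: E[X] = C(225, 3)·p³ ≈ 1873200 · 1.0162963e-01 ≈ 190372.62222.
Since α = 1/2 < 1, p = c/n^{1/2} ≫ 1/n is above the triangle threshold p ~ 1/n. Asymptotically E[X] ~ (c³/6)·n^{3(1−α)} = (7³/6)·n^{1.5} → ∞; triangles are abundant w.h.p.

E[X] ≈ 190372.62222; in regime p = Θ(1/n^{1/2}) E[X] diverges (above the triangle threshold p ~ 1/n).


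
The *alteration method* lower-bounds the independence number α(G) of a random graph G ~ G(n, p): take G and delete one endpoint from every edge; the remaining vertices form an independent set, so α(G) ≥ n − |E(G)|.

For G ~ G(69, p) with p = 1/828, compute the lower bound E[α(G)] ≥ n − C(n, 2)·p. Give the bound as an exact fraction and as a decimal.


E[|E(G)|] = C(69, 2)·p = 2346 · (1/828) = 17/6.
E[α(G)] ≥ n − E[|E(G)|] = 69 − 17/6 = 397/6.
Numerically: ≈ 66.1667.
(This is only a lower bound; the true E[α(G)] may be larger.)

E[α(G)] ≥ 397/6 ≈ 66.1667.


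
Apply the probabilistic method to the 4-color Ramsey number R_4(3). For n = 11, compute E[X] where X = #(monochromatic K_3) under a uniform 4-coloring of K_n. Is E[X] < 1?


E[X] = C(11, 3) · 4^{1 − 3} = 165 · 4^{−2} = 165/16.
As a reduced fraction: E[X] = 165/16 ≈ 10.31250.
Is E[X] < 1? NO.
Since E[X] ≥ 1, the first-moment bound is inconclusive at n = 11; it does NOT by itself certify R_4(3) > 11.

E[X] = 165/16 ≈ 10.31250; E[X] ≥ 1; first-moment method inconclusive here.


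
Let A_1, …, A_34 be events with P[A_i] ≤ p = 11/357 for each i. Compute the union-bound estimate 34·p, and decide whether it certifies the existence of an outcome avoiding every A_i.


Union bound: P[∪_{i=1}^{34} A_i] ≤ Σ_i P[A_i] ≤ 34·p = 34·(11/357) = 22/21.
Numerically: 22/21 ≈ 1.0476190.
Is 22/21 < 1? NO.
Since the bound 22/21 is ≥ 1, the union bound is uninformative here; it does NOT by itself certify existence.

34·p = 22/21 ≈ 1.0476190; existence NOT certified by the union bound.


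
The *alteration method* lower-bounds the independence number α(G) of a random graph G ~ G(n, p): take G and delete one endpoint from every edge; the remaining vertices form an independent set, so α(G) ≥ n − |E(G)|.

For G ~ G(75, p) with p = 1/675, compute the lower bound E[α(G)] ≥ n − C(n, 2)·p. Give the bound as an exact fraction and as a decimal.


E[|E(G)|] = C(75, 2)·p = 2775 · (1/675) = 37/9.
E[α(G)] ≥ n − E[|E(G)|] = 75 − 37/9 = 638/9.
Numerically: ≈ 70.889.
(This is only a lower bound; the true E[α(G)] may be larger.)

E[α(G)] ≥ 638/9 ≈ 70.889.


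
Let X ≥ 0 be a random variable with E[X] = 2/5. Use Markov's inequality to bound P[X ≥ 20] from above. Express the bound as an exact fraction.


μ = E[X] = 2/5, a = 20.
Markov: P[X ≥ 20] ≤ μ/a = (2/5)/20 = 1/50.
Numerically: ≈ 0.020000.
(Since a = 20 > μ = 0.400000, the bound 1/50 is < 1 and informative.)

P[X ≥ 20] ≤ 1/50 ≈ 0.020000.


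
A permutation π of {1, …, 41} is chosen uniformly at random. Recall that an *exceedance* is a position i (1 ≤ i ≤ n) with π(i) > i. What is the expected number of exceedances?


Write X = Σ_{i=1}^{41} X_i, where X_i = 1_{π(i) > i}.
For each fixed i, π(i) is uniform over {1, …, 41} (marginal of a uniform permutation), so P[π(i) > i] = (n − i)/n. Summing: Σ_{i=1}^{41} (n − i)/n = (0 + 1 + … + 40)/41 = 41(41 − 1)/(2·41) = (41 − 1)/2.
Hence E[X] = Σ_{i=1}^{41} (41 − i)/41 = 20 ≈ 20.000.

E[X] = 20 = 20.000.


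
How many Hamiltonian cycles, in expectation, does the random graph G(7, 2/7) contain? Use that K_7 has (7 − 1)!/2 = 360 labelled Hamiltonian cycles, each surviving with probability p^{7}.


K_7 has (7 − 1)!/2 = 360 labelled Hamiltonian cycles.
For each such Hamiltonian cycle H, let X_H = 1 if all 7 edges of H are present in G. Then P[X_H = 1] = p^{7} = (2/7)^{7} = 128/823543.
Summing the indicators: E[X] = Σ_H E[X_H] = 360 · p^{7} = 360 · 128/823543 = 46080/823543.
Numerically: E[X] ≈ 0.0559534.

E[X] = 360 · (2/7)^{7} = 46080/823543 ≈ 0.0559534.


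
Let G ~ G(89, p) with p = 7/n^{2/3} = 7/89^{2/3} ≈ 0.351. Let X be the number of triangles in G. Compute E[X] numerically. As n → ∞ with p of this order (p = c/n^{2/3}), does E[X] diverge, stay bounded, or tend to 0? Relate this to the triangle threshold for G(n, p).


Number of potential triangles: C(89, 3) = 113564.
Each occurs with probability p³ ≈ (0.351)³ ≈ 4.33026e-02.
By linearity: E[X] = C(89, 3)·p³ ≈ 113564 · 4.33026e-02 ≈ 4917.618.
Since α = 2/3 < 1, p = c/n^{2/3} ≫ 1/n is above the triangle threshold p ~ 1/n. Asymptotically E[X] ~ (c³/6)·n^{3(1−α)} = (7³/6)·n^{1} → ∞; triangles are abundant w.h.p.

E[X] ≈ 4917.618; in regime p = Θ(1/n^{2/3}) E[X] diverges (above the triangle threshold p ~ 1/n).


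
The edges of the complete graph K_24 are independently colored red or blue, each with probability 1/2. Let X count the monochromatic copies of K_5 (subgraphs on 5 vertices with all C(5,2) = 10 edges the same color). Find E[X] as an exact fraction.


Let X = Σ_S X_S over the C(24, 5) = 42504 subsets S of size 5, where X_S = 1 if the K_5 on S is monochromatic.
For a fixed S, the K_5 on S has C(5, 2) = 10 edges. P[all 10 edges red] = (1/2)^10, and likewise for blue, so P[monochromatic] = 2·(1/2)^10 = 2^{1 − 10} = 1/512.
Summing: E[X] = C(24, 5) · 2^{1 − 10} = 42504 · 1/512 = 5313/64.
Numerically: E[X] ≈ 83.0156.

E[X] = C(24,5)·2^(1−C(5,2)) = 5313/64 ≈ 83.0156.


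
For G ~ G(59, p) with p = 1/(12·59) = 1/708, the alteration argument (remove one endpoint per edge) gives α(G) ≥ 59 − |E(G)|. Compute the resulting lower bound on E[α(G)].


E[|E(G)|] = C(59, 2)·p = 1711 · (1/708) = 29/12.
E[α(G)] ≥ n − E[|E(G)|] = 59 − 29/12 = 679/12.
Numerically: ≈ 56.5833.
(This is only a lower bound; the true E[α(G)] may be larger.)

E[α(G)] ≥ 679/12 ≈ 56.5833.


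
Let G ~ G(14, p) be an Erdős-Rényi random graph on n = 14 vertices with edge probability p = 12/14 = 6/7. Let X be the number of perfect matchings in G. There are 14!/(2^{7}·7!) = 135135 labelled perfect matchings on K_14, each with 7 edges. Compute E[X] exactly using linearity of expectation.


K_14 has 14!/(2^{7}·7!) = 135135 labelled perfect matchings.
For each such perfect matching H, let X_H = 1 if all 7 edges of H are present in G. Then P[X_H = 1] = p^{7} = (6/7)^{7} = 279936/823543.
By linearity of expectation: E[X] = Σ_H E[X_H] = 135135 · p^{7} = 135135 · 279936/823543 = 5404164480/117649.
Numerically: E[X] ≈ 4.59e+04.

E[X] = 135135 · (6/7)^{7} = 5404164480/117649 ≈ 4.59e+04.


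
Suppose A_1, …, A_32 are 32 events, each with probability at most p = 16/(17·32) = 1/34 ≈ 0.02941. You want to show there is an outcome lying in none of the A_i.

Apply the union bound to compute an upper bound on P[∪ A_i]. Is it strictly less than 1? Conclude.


Union bound: P[∪_{i=1}^{32} A_i] ≤ Σ_i P[A_i] ≤ 32·p = 32·(1/34) = 16/17.
Numerically: 16/17 ≈ 0.94118.
Is 16/17 < 1? YES.
Since P[∪ A_i] ≤ 16/17 < 1, the complement has P[∩ A_i^c] ≥ 1 − 16/17 = 1/17 > 0, so some outcome avoids every A_i.

32·p = 16/17 ≈ 0.94118; existence CERTIFIED by the union bound.


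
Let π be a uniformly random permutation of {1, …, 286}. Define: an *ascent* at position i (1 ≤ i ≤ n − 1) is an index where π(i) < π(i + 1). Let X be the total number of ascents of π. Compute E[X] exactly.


Write X = Σ X_I over i = 1, …, 285, with X_I the indicator of one ascent.
There are 285 indicators.
For each fixed i, the pair (π(i), π(i+1)) is a uniformly random ordered pair of distinct values from {1, …, 286}; by symmetry P[π(i) < π(i+1)] = 1/2.
By linearity: E[X] = 285 · (1/2) = (286 − 1) · (1/2) = 285/2 ≈ 142.5000.

E[X] = 285/2 = 142.5000.


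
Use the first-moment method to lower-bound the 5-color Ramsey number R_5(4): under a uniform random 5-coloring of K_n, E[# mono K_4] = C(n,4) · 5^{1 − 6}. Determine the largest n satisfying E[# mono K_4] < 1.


We need C(n, 4) · 5^{1 − 6} < 1, i.e. C(n, 4) < 5^{6 − 1} = 3125.
Check values of n near the boundary:
  n = 17: C(17, 4) = 2380; 2380 < 3125? YES
  n = 18: C(18, 4) = 3060; 3060 < 3125? YES
  n = 19: C(19, 4) = 3876; 3876 < 3125? NO
The largest n with C(n, 4) < 3125 is n = 18 (where E[X] = 612/625 ≈ 0.979200). Hence R_5(4) > 18, i.e. R_5(4) ≥ 19.

Largest n = 18; hence R_5(4) > 18.


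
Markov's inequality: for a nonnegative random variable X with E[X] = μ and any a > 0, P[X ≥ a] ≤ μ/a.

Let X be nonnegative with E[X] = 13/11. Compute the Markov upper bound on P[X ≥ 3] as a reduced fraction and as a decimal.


μ = E[X] = 13/11, a = 3.
Markov: P[X ≥ 3] ≤ μ/a = (13/11)/3 = 13/33.
Numerically: ≈ 0.394.
(Since a = 3 > μ = 1.182, the bound 13/33 is < 1 and informative.)

P[X ≥ 3] ≤ 13/33 ≈ 0.394.


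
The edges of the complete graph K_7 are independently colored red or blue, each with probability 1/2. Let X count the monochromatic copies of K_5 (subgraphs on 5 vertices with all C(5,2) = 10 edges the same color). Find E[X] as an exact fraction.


Let X = Σ_S X_S over the C(7, 5) = 21 subsets S of size 5, where X_S = 1 if the K_5 on S is monochromatic.
For a fixed S, the K_5 on S has C(5, 2) = 10 edges. P[all 10 edges red] = (1/2)^10, and likewise for blue, so P[monochromatic] = 2·(1/2)^10 = 2^{1 − 10} = 1/512.
Summing: E[X] = C(7, 5) · 2^{1 − 10} = 21 · 1/512 = 21/512.
Numerically: E[X] ≈ 0.041.

E[X] = C(7,5)·2^(1−C(5,2)) = 21/512 ≈ 0.041.


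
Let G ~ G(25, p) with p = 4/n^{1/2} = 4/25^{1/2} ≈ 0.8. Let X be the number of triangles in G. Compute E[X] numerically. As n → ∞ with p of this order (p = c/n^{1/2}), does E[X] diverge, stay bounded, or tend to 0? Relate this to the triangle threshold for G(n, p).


Number of potential triangles: C(25, 3) = 2300.
Each occurs with probability p³ ≈ (0.8)³ ≈ 5.12000e-01.
By linearity: E[X] = C(25, 3)·p³ ≈ 2300 · 5.12000e-01 ≈ 1177.600.
Since α = 1/2 < 1, p = c/n^{1/2} ≫ 1/n is above the triangle threshold p ~ 1/n. Asymptotically E[X] ~ (c³/6)·n^{3(1−α)} = (4³/6)·n^{1.5} → ∞; triangles are abundant w.h.p.

E[X] ≈ 1177.600; in regime p = Θ(1/n^{1/2}) E[X] diverges (above the triangle threshold p ~ 1/n).


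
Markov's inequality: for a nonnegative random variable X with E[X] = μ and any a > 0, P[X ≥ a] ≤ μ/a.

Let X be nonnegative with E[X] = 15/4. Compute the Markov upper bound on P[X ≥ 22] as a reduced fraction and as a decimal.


μ = E[X] = 15/4, a = 22.
Markov: P[X ≥ 22] ≤ μ/a = (15/4)/22 = 15/88.
Numerically: ≈ 0.1705.
(Since a = 22 > μ = 3.7500, the bound 15/88 is < 1 and informative.)

P[X ≥ 22] ≤ 15/88 ≈ 0.1705.


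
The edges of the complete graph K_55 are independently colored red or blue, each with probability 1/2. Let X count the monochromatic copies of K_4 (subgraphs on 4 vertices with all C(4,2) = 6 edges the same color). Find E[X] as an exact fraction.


Let X = Σ_S X_S over the C(55, 4) = 341055 subsets S of size 4, where X_S = 1 if the K_4 on S is monochromatic.
For a fixed S, the K_4 on S has C(4, 2) = 6 edges. P[all 6 edges red] = (1/2)^6, and likewise for blue, so P[monochromatic] = 2·(1/2)^6 = 2^{1 − 6} = 1/32.
Summing: E[X] = C(55, 4) · 2^{1 − 6} = 341055 · 1/32 = 341055/32.
Numerically: E[X] ≈ 10657.96875.

E[X] = C(55,4)·2^(1−C(4,2)) = 341055/32 ≈ 10657.96875.


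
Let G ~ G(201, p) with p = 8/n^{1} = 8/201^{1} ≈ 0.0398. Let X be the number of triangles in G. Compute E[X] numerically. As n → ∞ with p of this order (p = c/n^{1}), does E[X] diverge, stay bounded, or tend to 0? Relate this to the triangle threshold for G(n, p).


Number of potential triangles: C(201, 3) = 1333300.
Each occurs with probability p³ ≈ (0.0398)³ ≈ 6.30495e-05.
By linearity: E[X] = C(201, 3)·p³ ≈ 1333300 · 6.30495e-05 ≈ 84.064.
Here α = 1, so p = 8/n is exactly at the triangle threshold p ~ 1/n. Asymptotically E[X] → c³/6 = 8³/6 = 256/3 ≈ 85.333, a bounded constant. In this regime the triangle count is asymptotically Poisson(c³/6).

E[X] ≈ 84.064; in regime p = Θ(1/n^{1}) E[X] stays bounded (at the triangle threshold p ~ 1/n).


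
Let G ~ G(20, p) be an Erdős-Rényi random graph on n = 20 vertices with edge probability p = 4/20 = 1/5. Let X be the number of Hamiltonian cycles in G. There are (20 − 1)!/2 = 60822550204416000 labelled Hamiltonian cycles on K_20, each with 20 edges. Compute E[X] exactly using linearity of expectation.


K_20 has (20 − 1)!/2 = 60822550204416000 labelled Hamiltonian cycles.
For each such Hamiltonian cycle H, let X_H = 1 if all 20 edges of H are present in G. Then P[X_H = 1] = p^{20} = (1/5)^{20} = 1/95367431640625.
By linearity: E[X] = Σ_H E[X_H] = 60822550204416000 · p^{20} = 60822550204416000 · 1/95367431640625 = 486580401635328/762939453125.
Numerically: E[X] ≈ 637.77.

E[X] = 60822550204416000 · (1/5)^{20} = 486580401635328/762939453125 ≈ 637.77.


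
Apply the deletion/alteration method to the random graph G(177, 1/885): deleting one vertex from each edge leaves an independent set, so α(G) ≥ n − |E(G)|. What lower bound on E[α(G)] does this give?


E[|E(G)|] = C(177, 2)·p = 15576 · (1/885) = 88/5.
E[α(G)] ≥ n − E[|E(G)|] = 177 − 88/5 = 797/5.
Numerically: ≈ 159.400.
(This is only a lower bound; the true E[α(G)] may be larger.)

E[α(G)] ≥ 797/5 ≈ 159.400.


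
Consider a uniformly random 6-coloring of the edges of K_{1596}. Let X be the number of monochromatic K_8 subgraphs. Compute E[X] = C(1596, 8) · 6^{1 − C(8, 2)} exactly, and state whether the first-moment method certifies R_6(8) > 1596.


E[X] = C(1596, 8) · 6^{1 − 28} = 1025915067760710553965 · 6^{−27} = 1025915067760710553965/1023490369077469249536.
As a reduced fraction: E[X] = 37996854361507798295/37907050706572935168 ≈ 1.00237.
Is E[X] < 1? NO.
Since E[X] ≥ 1, the first-moment bound is inconclusive at n = 1596; it does NOT by itself certify R_6(8) > 1596.

E[X] = 37996854361507798295/37907050706572935168 ≈ 1.00237; E[X] ≥ 1; first-moment method inconclusive here.


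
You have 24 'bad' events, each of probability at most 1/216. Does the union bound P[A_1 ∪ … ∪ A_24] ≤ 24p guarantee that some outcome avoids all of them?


Union bound: P[∪_{i=1}^{24} A_i] ≤ Σ_i P[A_i] ≤ 24·p = 24·(1/216) = 1/9.
Numerically: 1/9 ≈ 0.1111111.
Is 1/9 < 1? YES.
Since P[∪ A_i] ≤ 1/9 < 1, the complement has P[∩ A_i^c] ≥ 1 − 1/9 = 8/9 > 0, so some outcome avoids every A_i.

24·p = 1/9 ≈ 0.1111111; existence CERTIFIED by the union bound.


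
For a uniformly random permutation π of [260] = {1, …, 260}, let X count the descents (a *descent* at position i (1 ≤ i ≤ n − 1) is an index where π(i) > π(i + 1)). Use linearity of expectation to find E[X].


Write X = Σ X_I over i = 1, …, 259, with X_I the indicator of one descent.
There are 259 indicators.
For each fixed i, the pair (π(i), π(i+1)) is a uniformly random ordered pair of distinct values from {1, …, 260}; by symmetry P[π(i) > π(i+1)] = 1/2.
By linearity: E[X] = 259 · (1/2) = (260 − 1) · (1/2) = 259/2 ≈ 129.500000.

E[X] = 259/2 = 129.500000.


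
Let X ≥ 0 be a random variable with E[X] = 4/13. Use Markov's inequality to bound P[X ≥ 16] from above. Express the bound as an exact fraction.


μ = E[X] = 4/13, a = 16.
Markov: P[X ≥ 16] ≤ μ/a = (4/13)/16 = 1/52.
Numerically: ≈ 0.01923.
(Since a = 16 > μ = 0.30769, the bound 1/52 is < 1 and informative.)

P[X ≥ 16] ≤ 1/52 ≈ 0.01923.


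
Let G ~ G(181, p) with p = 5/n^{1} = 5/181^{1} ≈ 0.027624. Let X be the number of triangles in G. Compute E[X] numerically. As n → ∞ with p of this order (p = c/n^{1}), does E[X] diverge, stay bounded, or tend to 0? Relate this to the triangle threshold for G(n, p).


Number of potential triangles: C(181, 3) = 971970.
Each occurs with probability p³ ≈ (0.027624)³ ≈ 2.1080179e-05.
By linearity: E[X] = C(181, 3)·p³ ≈ 971970 · 2.1080179e-05 ≈ 20.48930.
Here α = 1, so p = 5/n is exactly at the triangle threshold p ~ 1/n. Asymptotically E[X] → c³/6 = 5³/6 = 125/6 ≈ 20.83333, a bounded constant. In this regime the triangle count is asymptotically Poisson(c³/6).

E[X] ≈ 20.48930; in regime p = Θ(1/n^{1}) E[X] stays bounded (at the triangle threshold p ~ 1/n).


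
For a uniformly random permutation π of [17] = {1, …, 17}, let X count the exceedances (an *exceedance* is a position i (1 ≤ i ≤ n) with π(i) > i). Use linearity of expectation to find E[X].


Write X = Σ_{i=1}^{17} X_i, where X_i = 1_{π(i) > i}.
For each fixed i, π(i) is uniform over {1, …, 17} (marginal of a uniform permutation), so P[π(i) > i] = (n − i)/n. Summing: Σ_{i=1}^{17} (n − i)/n = (0 + 1 + … + 16)/17 = 17(17 − 1)/(2·17) = (17 − 1)/2.
Hence E[X] = Σ_{i=1}^{17} (17 − i)/17 = 8 ≈ 8.00000.

E[X] = 8 = 8.00000.


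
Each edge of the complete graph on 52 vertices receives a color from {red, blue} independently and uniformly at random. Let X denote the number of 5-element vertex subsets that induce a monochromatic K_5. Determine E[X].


Let X = Σ_S X_S over the C(52, 5) = 2598960 subsets S of size 5, where X_S = 1 if the K_5 on S is monochromatic.
For a fixed S, the K_5 on S has C(5, 2) = 10 edges. P[all 10 edges red] = (1/2)^10, and likewise for blue, so P[monochromatic] = 2·(1/2)^10 = 2^{1 − 10} = 1/512.
By linearity of expectation: E[X] = C(52, 5) · 2^{1 − 10} = 2598960 · 1/512 = 162435/32.
Numerically: E[X] ≈ 5076.093750.

E[X] = C(52,5)·2^(1−C(5,2)) = 162435/32 ≈ 5076.093750.


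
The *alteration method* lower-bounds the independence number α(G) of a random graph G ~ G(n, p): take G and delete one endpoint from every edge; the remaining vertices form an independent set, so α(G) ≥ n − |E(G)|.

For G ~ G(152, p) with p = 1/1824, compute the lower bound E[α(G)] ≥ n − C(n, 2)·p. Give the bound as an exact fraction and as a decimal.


E[|E(G)|] = C(152, 2)·p = 11476 · (1/1824) = 151/24.
E[α(G)] ≥ n − E[|E(G)|] = 152 − 151/24 = 3497/24.
Numerically: ≈ 145.70833.
(This is only a lower bound; the true E[α(G)] may be larger.)

E[α(G)] ≥ 3497/24 ≈ 145.70833.


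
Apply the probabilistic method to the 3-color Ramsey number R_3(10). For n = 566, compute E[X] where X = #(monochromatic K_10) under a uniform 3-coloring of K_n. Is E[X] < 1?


E[X] = C(566, 10) · 3^{1 − 45} = 858376364549067965458 · 3^{−44} = 858376364549067965458/984770902183611232881.
As a reduced fraction: E[X] = 858376364549067965458/984770902183611232881 ≈ 0.87165.
Is E[X] < 1? YES.
Since E[X] < 1, there exists a 3-coloring of K_{566} with no monochromatic K_10; hence R_3(10) > 566.

E[X] = 858376364549067965458/984770902183611232881 ≈ 0.87165; E[X] < 1, so R_3(10) > 566.


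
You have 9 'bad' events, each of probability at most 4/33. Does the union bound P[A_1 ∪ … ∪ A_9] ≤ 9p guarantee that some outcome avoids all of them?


Union bound: P[∪_{i=1}^{9} A_i] ≤ Σ_i P[A_i] ≤ 9·p = 9·(4/33) = 12/11.
Numerically: 12/11 ≈ 1.0909091.
Is 12/11 < 1? NO.
Since the bound 12/11 is ≥ 1, the union bound is uninformative here; it does NOT by itself certify existence.

9·p = 12/11 ≈ 1.0909091; existence NOT certified by the union bound.


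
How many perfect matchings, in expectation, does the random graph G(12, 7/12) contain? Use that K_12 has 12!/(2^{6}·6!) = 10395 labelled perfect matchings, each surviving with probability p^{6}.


K_12 has 12!/(2^{6}·6!) = 10395 labelled perfect matchings.
For each such perfect matching H, let X_H = 1 if all 6 edges of H are present in G. Then P[X_H = 1] = p^{6} = (7/12)^{6} = 117649/2985984.
By linearity of expectation: E[X] = Σ_H E[X_H] = 10395 · p^{6} = 10395 · 117649/2985984 = 45294865/110592.
Numerically: E[X] ≈ 410.

E[X] = 10395 · (7/12)^{6} = 45294865/110592 ≈ 410.


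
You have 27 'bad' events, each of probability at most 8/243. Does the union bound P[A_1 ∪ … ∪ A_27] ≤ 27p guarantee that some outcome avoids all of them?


Union bound: P[∪_{i=1}^{27} A_i] ≤ Σ_i P[A_i] ≤ 27·p = 27·(8/243) = 8/9.
Numerically: 8/9 ≈ 0.8888889.
Is 8/9 < 1? YES.
Since P[∪ A_i] ≤ 8/9 < 1, the complement has P[∩ A_i^c] ≥ 1 − 8/9 = 1/9 > 0, so some outcome avoids every A_i.

27·p = 8/9 ≈ 0.8888889; existence CERTIFIED by the union bound.


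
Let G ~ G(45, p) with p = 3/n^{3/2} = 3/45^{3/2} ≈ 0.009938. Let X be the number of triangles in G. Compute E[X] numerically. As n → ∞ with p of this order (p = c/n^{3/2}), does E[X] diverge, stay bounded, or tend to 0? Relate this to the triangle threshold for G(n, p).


Number of potential triangles: C(45, 3) = 14190.
Each occurs with probability p³ ≈ (0.009938)³ ≈ 9.815388e-07.
By linearity: E[X] = C(45, 3)·p³ ≈ 14190 · 9.815388e-07 ≈ 0.0139.
Since α = 3/2 > 1, p = c/n^{3/2} = o(1/n) is below the triangle threshold p ~ 1/n. Asymptotically E[X] ~ (c³/6)·n^{3(1−α)} = (3³/6)·n^{-1.5} → 0, so by Markov's inequality G has no triangles w.h.p.

E[X] ≈ 0.0139; in regime p = Θ(1/n^{3/2}) E[X] tends to 0 (below the triangle threshold p ~ 1/n).


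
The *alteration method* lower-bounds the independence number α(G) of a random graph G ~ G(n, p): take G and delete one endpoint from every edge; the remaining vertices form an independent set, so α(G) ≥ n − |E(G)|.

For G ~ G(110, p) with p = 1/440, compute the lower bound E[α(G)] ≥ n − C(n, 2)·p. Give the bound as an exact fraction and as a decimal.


E[|E(G)|] = C(110, 2)·p = 5995 · (1/440) = 109/8.
E[α(G)] ≥ n − E[|E(G)|] = 110 − 109/8 = 771/8.
Numerically: ≈ 96.375000.
(This is only a lower bound; the true E[α(G)] may be larger.)

E[α(G)] ≥ 771/8 ≈ 96.375000.


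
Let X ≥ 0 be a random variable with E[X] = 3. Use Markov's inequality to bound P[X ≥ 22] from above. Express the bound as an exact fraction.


μ = E[X] = 3, a = 22.
Markov: P[X ≥ 22] ≤ μ/a = (3)/22 = 3/22.
Numerically: ≈ 0.136364.
(Since a = 22 > μ = 3.000000, the bound 3/22 is < 1 and informative.)

P[X ≥ 22] ≤ 3/22 ≈ 0.136364.


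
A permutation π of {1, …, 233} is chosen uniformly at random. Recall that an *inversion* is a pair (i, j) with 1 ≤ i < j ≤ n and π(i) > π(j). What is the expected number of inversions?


Write X = Σ X_I over the C(233, 2) = 27028 pairs i < j, with X_I the indicator of one inversion.
There are 27028 indicators.
For each fixed pair i < j, the values π(i) and π(j) are two distinct elements of {1, …, 233} in uniformly random order; by symmetry P[π(i) > π(j)] = 1/2.
By linearity: E[X] = 27028 · (1/2) = C(233, 2) · (1/2) = 27028/2 = 13514 ≈ 13514.000000.

E[X] = 13514 = 13514.000000.


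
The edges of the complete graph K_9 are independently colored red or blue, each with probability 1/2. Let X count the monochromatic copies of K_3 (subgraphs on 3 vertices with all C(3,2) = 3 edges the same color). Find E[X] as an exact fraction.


Let X = Σ_S X_S over the C(9, 3) = 84 subsets S of size 3, where X_S = 1 if the K_3 on S is monochromatic.
For a fixed S, the K_3 on S has C(3, 2) = 3 edges. P[all 3 edges red] = (1/2)^3, and likewise for blue, so P[monochromatic] = 2·(1/2)^3 = 2^{1 − 3} = 1/4.
By linearity: E[X] = C(9, 3) · 2^{1 − 3} = 84 · 1/4 = 21.
Numerically: E[X] ≈ 21.000.

E[X] = C(9,3)·2^(1−C(3,2)) = 21 ≈ 21.000.


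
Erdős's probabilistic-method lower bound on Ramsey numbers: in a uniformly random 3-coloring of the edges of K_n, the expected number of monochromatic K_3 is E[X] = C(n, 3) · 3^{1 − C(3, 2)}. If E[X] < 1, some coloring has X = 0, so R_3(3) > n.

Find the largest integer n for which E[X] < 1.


We need C(n, 3) · 3^{1 − 3} < 1, i.e. C(n, 3) < 3^{3 − 1} = 9.
Check values of n near the boundary:
  n = 3: C(3, 3) = 1; 1 < 9? YES
  n = 4: C(4, 3) = 4; 4 < 9? YES
  n = 5: C(5, 3) = 10; 10 < 9? NO
The largest n with C(n, 3) < 9 is n = 4 (where E[X] = 4/9 ≈ 0.44444). Hence R_3(3) > 4, i.e. R_3(3) ≥ 5.

Largest n = 4; hence R_3(3) > 4.


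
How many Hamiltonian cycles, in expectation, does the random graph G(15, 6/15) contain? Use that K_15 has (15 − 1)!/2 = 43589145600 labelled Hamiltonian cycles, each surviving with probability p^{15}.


K_15 has (15 − 1)!/2 = 43589145600 labelled Hamiltonian cycles.
For each such Hamiltonian cycle H, let X_H = 1 if all 15 edges of H are present in G. Then P[X_H = 1] = p^{15} = (2/5)^{15} = 32768/30517578125.
By linearity of expectation: E[X] = Σ_H E[X_H] = 43589145600 · p^{15} = 43589145600 · 32768/30517578125 = 57133164920832/1220703125.
Numerically: E[X] ≈ 4.68e+04.

E[X] = 43589145600 · (2/5)^{15} = 57133164920832/1220703125 ≈ 4.68e+04.


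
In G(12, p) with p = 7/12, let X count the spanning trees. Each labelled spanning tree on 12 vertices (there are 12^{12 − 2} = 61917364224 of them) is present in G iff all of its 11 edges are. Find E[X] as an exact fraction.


K_12 has 12^{12 − 2} = 61917364224 labelled spanning trees.
For each such spanning tree H, let X_H = 1 if all 11 edges of H are present in G. Then P[X_H = 1] = p^{11} = (7/12)^{11} = 1977326743/743008370688.
By linearity: E[X] = Σ_H E[X_H] = 61917364224 · p^{11} = 61917364224 · 1977326743/743008370688 = 1977326743/12.
Numerically: E[X] ≈ 1.6478e+08.

E[X] = 61917364224 · (7/12)^{11} = 1977326743/12 ≈ 1.6478e+08.


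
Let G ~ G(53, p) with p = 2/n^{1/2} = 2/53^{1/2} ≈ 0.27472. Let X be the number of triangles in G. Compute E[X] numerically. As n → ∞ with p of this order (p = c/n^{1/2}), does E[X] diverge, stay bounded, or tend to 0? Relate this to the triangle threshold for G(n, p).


Number of potential triangles: C(53, 3) = 23426.
Each occurs with probability p³ ≈ (0.27472)³ ≈ 2.0733670e-02.
By linearity: E[X] = C(53, 3)·p³ ≈ 23426 · 2.0733670e-02 ≈ 485.70695.
Since α = 1/2 < 1, p = c/n^{1/2} ≫ 1/n is above the triangle threshold p ~ 1/n. Asymptotically E[X] ~ (c³/6)·n^{3(1−α)} = (2³/6)·n^{1.5} → ∞; triangles are abundant w.h.p.

E[X] ≈ 485.70695; in regime p = Θ(1/n^{1/2}) E[X] diverges (above the triangle threshold p ~ 1/n).


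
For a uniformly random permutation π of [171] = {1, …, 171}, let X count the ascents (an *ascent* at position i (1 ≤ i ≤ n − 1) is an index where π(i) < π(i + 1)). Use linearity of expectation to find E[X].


Write X = Σ X_I over i = 1, …, 170, with X_I the indicator of one ascent.
There are 170 indicators.
For each fixed i, the pair (π(i), π(i+1)) is a uniformly random ordered pair of distinct values from {1, …, 171}; by symmetry P[π(i) < π(i+1)] = 1/2.
By linearity: E[X] = 170 · (1/2) = (171 − 1) · (1/2) = 85 ≈ 85.00000.

E[X] = 85 = 85.00000.


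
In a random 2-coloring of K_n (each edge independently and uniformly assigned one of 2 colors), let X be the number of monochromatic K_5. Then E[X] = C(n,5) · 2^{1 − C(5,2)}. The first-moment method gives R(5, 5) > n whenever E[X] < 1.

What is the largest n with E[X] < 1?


We need C(n, 5) · 2^{1 − 10} < 1, i.e. C(n, 5) < 2^{10 − 1} = 512.
Check values of n near the boundary:
  n = 10: C(10, 5) = 252; 252 < 512? YES
  n = 11: C(11, 5) = 462; 462 < 512? YES
  n = 12: C(12, 5) = 792; 792 < 512? NO
  n = 13: C(13, 5) = 1287; 1287 < 512? NO
  n = 14: C(14, 5) = 2002; 2002 < 512? NO
The largest n with C(n, 5) < 512 is n = 11 (where E[X] = 231/256 ≈ 0.902). Hence R(5, 5) > 11, i.e. R(5, 5) ≥ 12.

Largest n = 11; hence R(5, 5) > 11.


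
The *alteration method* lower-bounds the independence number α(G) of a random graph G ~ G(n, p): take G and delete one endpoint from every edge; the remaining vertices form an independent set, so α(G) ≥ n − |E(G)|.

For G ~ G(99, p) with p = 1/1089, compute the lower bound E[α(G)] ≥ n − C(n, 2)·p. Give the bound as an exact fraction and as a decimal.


E[|E(G)|] = C(99, 2)·p = 4851 · (1/1089) = 49/11.
E[α(G)] ≥ n − E[|E(G)|] = 99 − 49/11 = 1040/11.
Numerically: ≈ 94.5455.
(This is only a lower bound; the true E[α(G)] may be larger.)

E[α(G)] ≥ 1040/11 ≈ 94.5455.


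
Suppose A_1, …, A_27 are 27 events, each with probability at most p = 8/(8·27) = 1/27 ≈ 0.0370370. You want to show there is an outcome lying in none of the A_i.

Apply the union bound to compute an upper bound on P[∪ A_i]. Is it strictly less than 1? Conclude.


Union bound: P[∪_{i=1}^{27} A_i] ≤ Σ_i P[A_i] ≤ 27·p = 27·(1/27) = 1.
Numerically: 1 ≈ 1.0000000.
Is 1 < 1? NO.
Since the bound 1 is ≥ 1, the union bound is uninformative here; it does NOT by itself certify existence.

27·p = 1 ≈ 1.0000000; existence NOT certified by the union bound.


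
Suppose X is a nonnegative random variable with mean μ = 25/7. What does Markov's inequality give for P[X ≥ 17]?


μ = E[X] = 25/7, a = 17.
Markov: P[X ≥ 17] ≤ μ/a = (25/7)/17 = 25/119.
Numerically: ≈ 0.210.
(Since a = 17 > μ = 3.571, the bound 25/119 is < 1 and informative.)

P[X ≥ 17] ≤ 25/119 ≈ 0.210.


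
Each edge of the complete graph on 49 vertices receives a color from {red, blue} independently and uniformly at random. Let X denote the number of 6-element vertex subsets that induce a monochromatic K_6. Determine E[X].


Let X = Σ_S X_S over the C(49, 6) = 13983816 subsets S of size 6, where X_S = 1 if the K_6 on S is monochromatic.
For a fixed S, the K_6 on S has C(6, 2) = 15 edges. P[all 15 edges red] = (1/2)^15, and likewise for blue, so P[monochromatic] = 2·(1/2)^15 = 2^{1 − 15} = 1/16384.
By linearity: E[X] = C(49, 6) · 2^{1 − 15} = 13983816 · 1/16384 = 1747977/2048.
Numerically: E[X] ≈ 853.504395.

E[X] = C(49,6)·2^(1−C(6,2)) = 1747977/2048 ≈ 853.504395.


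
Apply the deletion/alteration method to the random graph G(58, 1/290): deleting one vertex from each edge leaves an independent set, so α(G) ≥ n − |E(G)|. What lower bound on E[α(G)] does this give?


E[|E(G)|] = C(58, 2)·p = 1653 · (1/290) = 57/10.
E[α(G)] ≥ n − E[|E(G)|] = 58 − 57/10 = 523/10.
Numerically: ≈ 52.300.
(This is only a lower bound; the true E[α(G)] may be larger.)

E[α(G)] ≥ 523/10 ≈ 52.300.


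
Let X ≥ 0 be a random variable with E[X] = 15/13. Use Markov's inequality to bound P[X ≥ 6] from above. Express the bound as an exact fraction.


μ = E[X] = 15/13, a = 6.
Markov: P[X ≥ 6] ≤ μ/a = (15/13)/6 = 5/26.
Numerically: ≈ 0.1923.
(Since a = 6 > μ = 1.1538, the bound 5/26 is < 1 and informative.)

P[X ≥ 6] ≤ 5/26 ≈ 0.1923.


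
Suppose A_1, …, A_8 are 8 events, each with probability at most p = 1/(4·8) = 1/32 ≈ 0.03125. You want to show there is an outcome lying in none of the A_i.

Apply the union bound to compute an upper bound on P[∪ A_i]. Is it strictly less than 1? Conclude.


Union bound: P[∪_{i=1}^{8} A_i] ≤ Σ_i P[A_i] ≤ 8·p = 8·(1/32) = 1/4.
Numerically: 1/4 ≈ 0.25000.
Is 1/4 < 1? YES.
Since P[∪ A_i] ≤ 1/4 < 1, the complement has P[∩ A_i^c] ≥ 1 − 1/4 = 3/4 > 0, so some outcome avoids every A_i.

8·p = 1/4 ≈ 0.25000; existence CERTIFIED by the union bound.


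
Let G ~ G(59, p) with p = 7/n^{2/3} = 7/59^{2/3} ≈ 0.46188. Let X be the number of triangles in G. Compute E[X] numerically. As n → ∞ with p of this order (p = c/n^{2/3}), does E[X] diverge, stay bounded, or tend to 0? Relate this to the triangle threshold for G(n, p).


Number of potential triangles: C(59, 3) = 32509.
Each occurs with probability p³ ≈ (0.46188)³ ≈ 9.8534904e-02.
By linearity: E[X] = C(59, 3)·p³ ≈ 32509 · 9.8534904e-02 ≈ 3203.27119.
Since α = 2/3 < 1, p = c/n^{2/3} ≫ 1/n is above the triangle threshold p ~ 1/n. Asymptotically E[X] ~ (c³/6)·n^{3(1−α)} = (7³/6)·n^{1} → ∞; triangles are abundant w.h.p.

E[X] ≈ 3203.27119; in regime p = Θ(1/n^{2/3}) E[X] diverges (above the triangle threshold p ~ 1/n).


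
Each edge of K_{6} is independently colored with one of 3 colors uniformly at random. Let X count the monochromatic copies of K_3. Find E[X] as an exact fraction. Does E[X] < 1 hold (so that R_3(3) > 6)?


E[X] = C(6, 3) · 3^{1 − 3} = 20 · 3^{−2} = 20/9.
As a reduced fraction: E[X] = 20/9 ≈ 2.2222.
Is E[X] < 1? NO.
Since E[X] ≥ 1, the first-moment bound is inconclusive at n = 6; it does NOT by itself certify R_3(3) > 6.

E[X] = 20/9 ≈ 2.2222; E[X] ≥ 1; first-moment method inconclusive here.


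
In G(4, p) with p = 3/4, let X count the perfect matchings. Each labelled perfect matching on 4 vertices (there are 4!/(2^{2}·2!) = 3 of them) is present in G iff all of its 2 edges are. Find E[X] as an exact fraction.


K_4 has 4!/(2^{2}·2!) = 3 labelled perfect matchings.
For each such perfect matching H, let X_H = 1 if all 2 edges of H are present in G. Then P[X_H = 1] = p^{2} = (3/4)^{2} = 9/16.
By linearity: E[X] = Σ_H E[X_H] = 3 · p^{2} = 3 · 9/16 = 27/16.
Numerically: E[X] ≈ 1.69.

E[X] = 3 · (3/4)^{2} = 27/16 ≈ 1.69.


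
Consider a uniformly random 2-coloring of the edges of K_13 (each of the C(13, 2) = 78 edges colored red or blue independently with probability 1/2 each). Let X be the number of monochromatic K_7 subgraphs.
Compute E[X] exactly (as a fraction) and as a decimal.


Let X = Σ_S X_S over the C(13, 7) = 1716 subsets S of size 7, where X_S = 1 if the K_7 on S is monochromatic.
For a fixed S, the K_7 on S has C(7, 2) = 21 edges. P[all 21 edges red] = (1/2)^21, and likewise for blue, so P[monochromatic] = 2·(1/2)^21 = 2^{1 − 21} = 1/1048576.
Summing: E[X] = C(13, 7) · 2^{1 − 21} = 1716 · 1/1048576 = 429/262144.
Numerically: E[X] ≈ 0.002.

E[X] = C(13,7)·2^(1−C(7,2)) = 429/262144 ≈ 0.002.


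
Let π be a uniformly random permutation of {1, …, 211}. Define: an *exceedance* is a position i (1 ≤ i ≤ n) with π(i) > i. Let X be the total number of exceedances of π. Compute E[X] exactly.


Write X = Σ_{i=1}^{211} X_i, where X_i = 1_{π(i) > i}.
For each fixed i, π(i) is uniform over {1, …, 211} (marginal of a uniform permutation), so P[π(i) > i] = (n − i)/n. Summing: Σ_{i=1}^{211} (n − i)/n = (0 + 1 + … + 210)/211 = 211(211 − 1)/(2·211) = (211 − 1)/2.
Hence E[X] = Σ_{i=1}^{211} (211 − i)/211 = 105 ≈ 105.00000.

E[X] = 105 = 105.00000.


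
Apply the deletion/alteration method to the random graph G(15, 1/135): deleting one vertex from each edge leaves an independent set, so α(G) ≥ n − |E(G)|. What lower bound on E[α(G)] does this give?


E[|E(G)|] = C(15, 2)·p = 105 · (1/135) = 7/9.
E[α(G)] ≥ n − E[|E(G)|] = 15 − 7/9 = 128/9.
Numerically: ≈ 14.222.
(This is only a lower bound; the true E[α(G)] may be larger.)

E[α(G)] ≥ 128/9 ≈ 14.222.


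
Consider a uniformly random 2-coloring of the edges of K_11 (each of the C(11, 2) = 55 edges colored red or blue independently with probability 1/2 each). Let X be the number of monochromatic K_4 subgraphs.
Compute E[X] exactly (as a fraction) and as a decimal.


Let X = Σ_S X_S over the C(11, 4) = 330 subsets S of size 4, where X_S = 1 if the K_4 on S is monochromatic.
For a fixed S, the K_4 on S has C(4, 2) = 6 edges. P[all 6 edges red] = (1/2)^6, and likewise for blue, so P[monochromatic] = 2·(1/2)^6 = 2^{1 − 6} = 1/32.
Summing: E[X] = C(11, 4) · 2^{1 − 6} = 330 · 1/32 = 165/16.
Numerically: E[X] ≈ 10.3125.

E[X] = C(11,4)·2^(1−C(4,2)) = 165/16 ≈ 10.3125.


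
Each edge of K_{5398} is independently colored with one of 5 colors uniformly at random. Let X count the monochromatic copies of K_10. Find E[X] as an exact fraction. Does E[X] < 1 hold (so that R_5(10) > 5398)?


E[X] = C(5398, 10) · 5^{1 − 45} = 5740413564134635387185954535766 · 5^{−44} = 5740413564134635387185954535766/5684341886080801486968994140625.
As a reduced fraction: E[X] = 5740413564134635387185954535766/5684341886080801486968994140625 ≈ 1.010.
Is E[X] < 1? NO.
Since E[X] ≥ 1, the first-moment bound is inconclusive at n = 5398; it does NOT by itself certify R_5(10) > 5398.

E[X] = 5740413564134635387185954535766/5684341886080801486968994140625 ≈ 1.010; E[X] ≥ 1; first-moment method inconclusive here.
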